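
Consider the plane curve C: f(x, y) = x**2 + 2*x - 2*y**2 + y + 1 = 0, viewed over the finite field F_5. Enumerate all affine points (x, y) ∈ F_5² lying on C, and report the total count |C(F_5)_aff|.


Affine F_5-points: {(0, 1), (0, 2), (3, 1), (3, 2), (4, 0), (4, 3)}; count = 6.

For each of the 25 pairs (x, y) ∈ F_5², evaluate f(x, y) mod 5. Record the zeros.
  x = 0: [0↦1, 1↦0, 2↦0, 3↦1, 4↦3]  zeros at y ∈ {1, 2}
  x = 1: [0↦4, 1↦3, 2↦3, 3↦4, 4↦1]  zeros at y ∈ ∅
  x = 2: [0↦4, 1↦3, 2↦3, 3↦4, 4↦1]  zeros at y ∈ ∅
  x = 3: [0↦1, 1↦0, 2↦0, 3↦1, 4↦3]  zeros at y ∈ {1, 2}
  x = 4: [0↦0, 1↦4, 2↦4, 3↦0, 4↦2]  zeros at y ∈ {0, 3}
Collecting zeros: affine points = {(0, 1), (0, 2), (3, 1), (3, 2), (4, 0), (4, 3)}.
Total count |C(F_5)_aff| = 6.


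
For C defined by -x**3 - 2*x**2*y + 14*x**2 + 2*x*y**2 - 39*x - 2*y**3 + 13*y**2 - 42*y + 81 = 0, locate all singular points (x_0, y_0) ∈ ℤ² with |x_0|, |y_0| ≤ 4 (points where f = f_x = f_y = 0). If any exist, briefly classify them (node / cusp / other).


Singular points: {(3, 3)}; classification: node.

Compute partial derivatives:
  f_x = -3*x**2 - 4*x*y + 28*x + 2*y**2 - 39.
  f_y = -2*x**2 + 4*x*y - 6*y**2 + 26*y - 42.
Scan x_0 ∈ {−4, ..., 4}. For each x_0, f_y(x_0, y) is a polynomial in y; find its integer roots y ∈ {−4, ..., 4}, then test f_x and f at those candidates.
  x = -4: f_y(-4, y) = -6*y**2 + 10*y - 74; no integer root y with |y| ≤ 4.
  x = -3: f_y(-3, y) = -6*y**2 + 14*y - 60; no integer root y with |y| ≤ 4.
  x = -2: f_y(-2, y) = -6*y**2 + 18*y - 50; no integer root y with |y| ≤ 4.
  x = -1: f_y(-1, y) = -6*y**2 + 22*y - 44; no integer root y with |y| ≤ 4.
  x = 0: f_y(0, y) = -6*y**2 + 26*y - 42; no integer root y with |y| ≤ 4.
  x = 1: f_y(1, y) = -6*y**2 + 30*y - 44; no integer root y with |y| ≤ 4.
  x = 2: f_y(2, y) = -6*y**2 + 34*y - 50; no integer root y with |y| ≤ 4.
  x = 3: f_y(3, y) = -6*y**2 + 38*y - 60; vanishes at y ∈ {3}. (3, 3): f_x = 0, f = 0 — SINGULAR.
  x = 4: f_y(4, y) = -6*y**2 + 42*y - 74; no integer root y with |y| ≤ 4.
Only singular point on the grid: (3, 3).
Classify: substitute x = 3 + u, y = 3 + v and expand: f = -u**3 - 2*u**2*v - u**2 + 2*u*v**2 - 2*v**3 + v**2.
No constant or linear terms (consistent with a singular point). Quadratic part: -u**2 + v**2. Cubic part: -u**3 - 2*u**2*v + 2*u*v**2 - 2*v**3.
The quadratic part v**2 - u**2 = (v − u)(v + u) splits into two distinct linear factors, so there are two distinct tangent lines y − 3 = ±(x − 3) — this is a node (ordinary double point).
Classification: node.


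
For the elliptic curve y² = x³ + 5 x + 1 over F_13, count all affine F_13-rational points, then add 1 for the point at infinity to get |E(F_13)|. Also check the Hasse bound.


Affine points = {(0, 1), (0, 12), (3, 2), (3, 11), (6, 0), (11, 3), (11, 10)}; affine count = 7; |E(F_13)| = 8.

Discriminant check: Δ ∝ 4a³ + 27b² = 4·5³ + 27·1² = 4·125 + 27·1 ≡ 7 (mod 13). Nonzero ⇒ E is nonsingular.
For each x ∈ F_13, compute rhs = x³ + 5·x + 1 mod 13, then count y ∈ F_13 with y² ≡ rhs.
  x = 0: rhs = 1, matching y values: 1, 12 (2 points).
  x = 1: rhs = 7, matching y values: none (0 points).
  x = 2: rhs = 6, matching y values: none (0 points).
  x = 3: rhs = 4, matching y values: 2, 11 (2 points).
  x = 4: rhs = 7, matching y values: none (0 points).
  x = 5: rhs = 8, matching y values: none (0 points).
  x = 6: rhs = 0, matching y values: 0 (1 points).
  x = 7: rhs = 2, matching y values: none (0 points).
  x = 8: rhs = 7, matching y values: none (0 points).
  x = 9: rhs = 8, matching y values: none (0 points).
  x = 10: rhs = 11, matching y values: none (0 points).
  x = 11: rhs = 9, matching y values: 3, 10 (2 points).
  x = 12: rhs = 8, matching y values: none (0 points).
Total affine count: 7.
Full point count |E(F_13)| = 7 + 1 = 8.
Hasse bound: |8 − (13+1)| = |-6| = 6 ≤ 2√13 ≈ 7.2111 ✓.


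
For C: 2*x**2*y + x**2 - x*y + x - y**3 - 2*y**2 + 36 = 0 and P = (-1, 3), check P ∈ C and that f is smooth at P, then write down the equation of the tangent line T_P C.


Tangent line at P: -16*x - 36*y + 92 = 0.

Step 1: f(-1, 3) = 0, so P lies on C.
Step 2: partial derivatives
  f_x(x, y) = 4*x*y + 2*x - y + 1, f_y(x, y) = 2*x**2 - x - 3*y**2 - 4*y.
  f_x(P) = -16, f_y(P) = -36 (gradient nonzero, so P is smooth).
Step 3: tangent line at P: -16·(x − -1) + -36·(y − 3) = 0.
Expanding: -16*x - 36*y + 92 = 0.


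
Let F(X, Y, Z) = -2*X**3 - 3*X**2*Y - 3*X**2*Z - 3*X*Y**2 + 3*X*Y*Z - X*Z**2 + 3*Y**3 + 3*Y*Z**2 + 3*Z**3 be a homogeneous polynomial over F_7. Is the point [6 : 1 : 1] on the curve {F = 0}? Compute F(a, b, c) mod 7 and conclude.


F(6,1,1) ≡ 6 (mod 7); P is NOT on the curve.

Evaluate F(6, 1, 1) term-by-term (mod 7).
  -2*X**3 ↦ -2·216·1·1 = -432
  -3*X**2*Y ↦ -3·36·1·1 = -108
  -3*X**2*Z ↦ -3·36·1·1 = -108
  -3*X*Y**2 ↦ -3·6·1·1 = -18
  3*X*Y*Z ↦ 3·6·1·1 = 18
  -X*Z**2 ↦ -1·6·1·1 = -6
  3*Y**3 ↦ 3·1·1·1 = 3
  3*Y*Z**2 ↦ 3·1·1·1 = 3
  3*Z**3 ↦ 3·1·1·1 = 3
Sum: F(6, 1, 1) = (-432) + (-108) + (-108) + (-18) + (18) + (-6) + (3) + (3) + (3) = -645.
Reducing mod 7: -645 ≡ 6 (mod 7).
Since F(a, b, c) ≡ 6 ≠ 0 (mod 7), P does NOT lie on the curve.


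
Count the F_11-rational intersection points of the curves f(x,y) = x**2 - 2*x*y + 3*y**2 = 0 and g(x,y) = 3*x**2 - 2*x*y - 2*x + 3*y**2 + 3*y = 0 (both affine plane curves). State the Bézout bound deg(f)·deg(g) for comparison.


Common zeros: {(0, 0), (2, 6), (10, 6)}; count = 3; Bézout bound = 4.

deg(f) = 2, deg(g) = 2, so Bézout bound = 4.
Scan x ∈ F_11. For each x, list the y ∈ F_11 with f(x, y) ≡ 0 and those with g(x, y) ≡ 0 (mod 11); the common zeros in that column are the intersection.
  x = 0: f ≡ 0 at y ∈ {0}; g ≡ 0 at y ∈ {0, 10}; common: {0}.
  x = 1: f ≡ 0 at y ∈ {3, 5}; g ≡ 0 at y ∈ {9}; common: ∅.
  x = 2: f ≡ 0 at y ∈ {6, 10}; g ≡ 0 at y ∈ {6, 9}; common: {6}.
  x = 3: f ≡ 0 at y ∈ {4, 9}; g ≡ 0 at y ∈ ∅; common: ∅.
  x = 4: f ≡ 0 at y ∈ {1, 9}; g ≡ 0 at y ∈ ∅; common: ∅.
  x = 5: f ≡ 0 at y ∈ {3, 4}; g ≡ 0 at y ∈ ∅; common: ∅.
  x = 6: f ≡ 0 at y ∈ {7, 8}; g ≡ 0 at y ∈ ∅; common: ∅.
  x = 7: f ≡ 0 at y ∈ {2, 10}; g ≡ 0 at y ∈ ∅; common: ∅.
  x = 8: f ≡ 0 at y ∈ {2, 7}; g ≡ 0 at y ∈ {0, 8}; common: ∅.
  x = 9: f ≡ 0 at y ∈ {1, 5}; g ≡ 0 at y ∈ {8}; common: ∅.
  x = 10: f ≡ 0 at y ∈ {6, 8}; g ≡ 0 at y ∈ {6, 7}; common: {6}.
Collecting: common zeros = {(0, 0), (2, 6), (10, 6)}, so the count is 3.
Comparison with the Bézout bound: 3 ≤ 4 = deg(f)·deg(g), as expected for curves with no common component (the affine F_11-count falls short of the bound because intersections may lie at infinity, over extension fields, or carry multiplicity).


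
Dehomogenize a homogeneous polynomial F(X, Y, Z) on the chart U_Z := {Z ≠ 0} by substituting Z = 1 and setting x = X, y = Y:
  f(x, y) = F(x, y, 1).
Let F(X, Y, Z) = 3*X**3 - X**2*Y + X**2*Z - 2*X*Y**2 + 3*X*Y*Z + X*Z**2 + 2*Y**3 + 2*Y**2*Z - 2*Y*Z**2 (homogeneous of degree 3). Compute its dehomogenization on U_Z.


f(x, y) = 3*x**3 - x**2*y + x**2 - 2*x*y**2 + 3*x*y + x + 2*y**3 + 2*y**2 - 2*y

On U_Z we set Z = 1. Each monomial c·X^i·Y^j·Z^k in F becomes c·x^i·y^j·1^k = c·x^i·y^j.
Substituting Z = 1: F(X, Y, 1) = 3*x**3 - x**2*y + x**2 - 2*x*y**2 + 3*x*y + x + 2*y**3 + 2*y**2 - 2*y.
Note: deg(f) ≤ deg(F) = 3; strict inequality happens when F is divisible by Z (lost terms).


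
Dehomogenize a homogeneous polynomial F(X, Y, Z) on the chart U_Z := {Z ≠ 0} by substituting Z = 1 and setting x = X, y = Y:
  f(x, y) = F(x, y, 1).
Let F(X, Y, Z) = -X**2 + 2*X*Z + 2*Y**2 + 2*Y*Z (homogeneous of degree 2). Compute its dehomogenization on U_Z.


f(x, y) = -x**2 + 2*x + 2*y**2 + 2*y

On U_Z we set Z = 1. Each monomial c·X^i·Y^j·Z^k in F becomes c·x^i·y^j·1^k = c·x^i·y^j.
Substituting Z = 1: F(X, Y, 1) = -x**2 + 2*x + 2*y**2 + 2*y.
Note: deg(f) ≤ deg(F) = 2; strict inequality happens when F is divisible by Z (lost terms).


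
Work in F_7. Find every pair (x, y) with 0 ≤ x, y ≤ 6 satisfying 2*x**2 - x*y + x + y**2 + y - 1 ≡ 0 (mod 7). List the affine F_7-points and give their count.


Affine F_7-points: {(2, 4), (3, 4), (3, 5), (4, 0), (4, 3), (6, 0), (6, 5)}; count = 7.

For each of the 49 pairs (x, y) ∈ F_7², evaluate f(x, y) mod 7. Record the zeros.
  x = 0: [0↦6, 1↦1, 2↦5, 3↦4, 4↦5, 5↦1, 6↦6]  zeros at y ∈ ∅
  x = 1: [0↦2, 1↦3, 2↦6, 3↦4, 4↦4, 5↦6, 6↦3]  zeros at y ∈ ∅
  x = 2: [0↦2, 1↦2, 2↦4, 3↦1, 4↦0, 5↦1, 6↦4]  zeros at y ∈ {4}
  x = 3: [0↦6, 1↦5, 2↦6, 3↦2, 4↦0, 5↦0, 6↦2]  zeros at y ∈ {4, 5}
  x = 4: [0↦0, 1↦5, 2↦5, 3↦0, 4↦4, 5↦3, 6↦4]  zeros at y ∈ {0, 3}
  x = 5: [0↦5, 1↦2, 2↦1, 3↦2, 4↦5, 5↦3, 6↦3]  zeros at y ∈ ∅
  x = 6: [0↦0, 1↦3, 2↦1, 3↦1, 4↦3, 5↦0, 6↦6]  zeros at y ∈ {0, 5}
Collecting zeros: affine points = {(2, 4), (3, 4), (3, 5), (4, 0), (4, 3), (6, 0), (6, 5)}.
Total count |C(F_7)_aff| = 7.


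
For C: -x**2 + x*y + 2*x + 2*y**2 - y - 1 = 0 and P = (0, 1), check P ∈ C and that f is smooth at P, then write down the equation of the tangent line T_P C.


Tangent line at P: 3*x + 3*y - 3 = 0.

Step 1: f(0, 1) = 0, so P lies on C.
Step 2: partial derivatives
  f_x(x, y) = -2*x + y + 2, f_y(x, y) = x + 4*y - 1.
  f_x(P) = 3, f_y(P) = 3 (gradient nonzero, so P is smooth).
Step 3: tangent line at P: 3·(x − 0) + 3·(y − 1) = 0.
Expanding: 3*x + 3*y - 3 = 0.


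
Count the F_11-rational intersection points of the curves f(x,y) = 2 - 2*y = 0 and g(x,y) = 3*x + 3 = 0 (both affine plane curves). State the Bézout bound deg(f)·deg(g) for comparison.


Common zeros: {(10, 1)}; count = 1; Bézout bound = 1.

deg(f) = 1, deg(g) = 1, so Bézout bound = 1.
Scan x ∈ F_11. For each x, list the y ∈ F_11 with f(x, y) ≡ 0 and those with g(x, y) ≡ 0 (mod 11); the common zeros in that column are the intersection.
  x = 0: f ≡ 0 at y ∈ {1}; g ≡ 0 at y ∈ ∅; common: ∅.
  x = 1: f ≡ 0 at y ∈ {1}; g ≡ 0 at y ∈ ∅; common: ∅.
  x = 2: f ≡ 0 at y ∈ {1}; g ≡ 0 at y ∈ ∅; common: ∅.
  x = 3: f ≡ 0 at y ∈ {1}; g ≡ 0 at y ∈ ∅; common: ∅.
  x = 4: f ≡ 0 at y ∈ {1}; g ≡ 0 at y ∈ ∅; common: ∅.
  x = 5: f ≡ 0 at y ∈ {1}; g ≡ 0 at y ∈ ∅; common: ∅.
  x = 6: f ≡ 0 at y ∈ {1}; g ≡ 0 at y ∈ ∅; common: ∅.
  x = 7: f ≡ 0 at y ∈ {1}; g ≡ 0 at y ∈ ∅; common: ∅.
  x = 8: f ≡ 0 at y ∈ {1}; g ≡ 0 at y ∈ ∅; common: ∅.
  x = 9: f ≡ 0 at y ∈ {1}; g ≡ 0 at y ∈ ∅; common: ∅.
  x = 10: f ≡ 0 at y ∈ {1}; g ≡ 0 at y ∈ {0, 1, 2, 3, 4, 5, 6, 7, 8, 9, 10}; common: {1}.
Collecting: common zeros = {(10, 1)}, so the count is 1.
Comparison with the Bézout bound: 1 ≤ 1 = deg(f)·deg(g), as expected for curves with no common component (the bound is attained).


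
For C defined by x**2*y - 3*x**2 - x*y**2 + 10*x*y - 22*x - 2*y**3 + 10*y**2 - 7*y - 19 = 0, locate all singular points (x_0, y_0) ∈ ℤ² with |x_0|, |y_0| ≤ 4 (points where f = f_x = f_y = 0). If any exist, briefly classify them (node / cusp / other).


Singular points: {(-3, 2)}; classification: node.

Compute partial derivatives:
  f_x = 2*x*y - 6*x - y**2 + 10*y - 22.
  f_y = x**2 - 2*x*y + 10*x - 6*y**2 + 20*y - 7.
Scan x_0 ∈ {−4, ..., 4}. For each x_0, f_y(x_0, y) is a polynomial in y; find its integer roots y ∈ {−4, ..., 4}, then test f_x and f at those candidates.
  x = -4: f_y(-4, y) = -6*y**2 + 28*y - 31; no integer root y with |y| ≤ 4.
  x = -3: f_y(-3, y) = -6*y**2 + 26*y - 28; vanishes at y ∈ {2}. (-3, 2): f_x = 0, f = 0 — SINGULAR.
  x = -2: f_y(-2, y) = -6*y**2 + 24*y - 23; no integer root y with |y| ≤ 4.
  x = -1: f_y(-1, y) = -6*y**2 + 22*y - 16; vanishes at y ∈ {1}. (-1, 1): f_x = -9 ≠ 0.
  x = 0: f_y(0, y) = -6*y**2 + 20*y - 7; no integer root y with |y| ≤ 4.
  x = 1: f_y(1, y) = -6*y**2 + 18*y + 4; no integer root y with |y| ≤ 4.
  x = 2: f_y(2, y) = -6*y**2 + 16*y + 17; no integer root y with |y| ≤ 4.
  x = 3: f_y(3, y) = -6*y**2 + 14*y + 32; no integer root y with |y| ≤ 4.
  x = 4: f_y(4, y) = -6*y**2 + 12*y + 49; no integer root y with |y| ≤ 4.
Only singular point on the grid: (-3, 2).
Classify: substitute x = -3 + u, y = 2 + v and expand: f = u**2*v - u**2 - u*v**2 - 2*v**3 + v**2.
No constant or linear terms (consistent with a singular point). Quadratic part: -u**2 + v**2. Cubic part: u**2*v - u*v**2 - 2*v**3.
The quadratic part v**2 - u**2 = (v − u)(v + u) splits into two distinct linear factors, so there are two distinct tangent lines y − 2 = ±(x − -3) — this is a node (ordinary double point).
Classification: node.


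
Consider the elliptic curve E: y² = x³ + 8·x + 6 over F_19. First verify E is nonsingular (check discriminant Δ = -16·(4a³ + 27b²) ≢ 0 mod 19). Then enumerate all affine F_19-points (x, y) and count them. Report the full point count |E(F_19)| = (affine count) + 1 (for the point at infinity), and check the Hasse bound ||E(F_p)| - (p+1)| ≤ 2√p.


Affine points = {(0, 5), (0, 14), (2, 7), (2, 12), (3, 0), (4, 8), (4, 11), (5, 0), (6, 2), (6, 17), (7, 5), (7, 14), (9, 3), (9, 16), (11, 0), (12, 5), (12, 14), (15, 9), (15, 10), (17, 1), (17, 18), (18, 4), (18, 15)}; affine count = 23; |E(F_19)| = 24.

Discriminant check: Δ ∝ 4a³ + 27b² = 4·8³ + 27·6² = 4·512 + 27·36 ≡ 18 (mod 19). Nonzero ⇒ E is nonsingular.
For each x ∈ F_19, compute rhs = x³ + 8·x + 6 mod 19, then count y ∈ F_19 with y² ≡ rhs.
  x = 0: rhs = 6, matching y values: 5, 14 (2 points).
  x = 1: rhs = 15, matching y values: none (0 points).
  x = 2: rhs = 11, matching y values: 7, 12 (2 points).
  x = 3: rhs = 0, matching y values: 0 (1 points).
  x = 4: rhs = 7, matching y values: 8, 11 (2 points).
  x = 5: rhs = 0, matching y values: 0 (1 points).
  x = 6: rhs = 4, matching y values: 2, 17 (2 points).
  x = 7: rhs = 6, matching y values: 5, 14 (2 points).
  x = 8: rhs = 12, matching y values: none (0 points).
  x = 9: rhs = 9, matching y values: 3, 16 (2 points).
  x = 10: rhs = 3, matching y values: none (0 points).
  x = 11: rhs = 0, matching y values: 0 (1 points).
  x = 12: rhs = 6, matching y values: 5, 14 (2 points).
  x = 13: rhs = 8, matching y values: none (0 points).
  x = 14: rhs = 12, matching y values: none (0 points).
  x = 15: rhs = 5, matching y values: 9, 10 (2 points).
  x = 16: rhs = 12, matching y values: none (0 points).
  x = 17: rhs = 1, matching y values: 1, 18 (2 points).
  x = 18: rhs = 16, matching y values: 4, 15 (2 points).
Total affine count: 23.
Full point count |E(F_19)| = 23 + 1 = 24.
Hasse bound: |24 − (19+1)| = |4| = 4 ≤ 2√19 ≈ 8.7178 ✓.


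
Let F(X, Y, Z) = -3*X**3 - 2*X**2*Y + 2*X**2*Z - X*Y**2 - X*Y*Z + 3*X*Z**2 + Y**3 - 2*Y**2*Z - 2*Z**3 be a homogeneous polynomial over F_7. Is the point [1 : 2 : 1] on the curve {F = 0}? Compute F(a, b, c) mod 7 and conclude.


F(1,2,1) ≡ 4 (mod 7); P is NOT on the curve.

Evaluate F(1, 2, 1) term-by-term (mod 7).
  -3*X**3 ↦ -3·1·1·1 = -3
  -2*X**2*Y ↦ -2·1·2·1 = -4
  2*X**2*Z ↦ 2·1·1·1 = 2
  -X*Y**2 ↦ -1·1·4·1 = -4
  -X*Y*Z ↦ -1·1·2·1 = -2
  3*X*Z**2 ↦ 3·1·1·1 = 3
  Y**3 ↦ 1·1·8·1 = 8
  -2*Y**2*Z ↦ -2·1·4·1 = -8
  -2*Z**3 ↦ -2·1·1·1 = -2
Sum: F(1, 2, 1) = (-3) + (-4) + (2) + (-4) + (-2) + (3) + (8) + (-8) + (-2) = -10.
Reducing mod 7: -10 ≡ 4 (mod 7).
Since F(a, b, c) ≡ 4 ≠ 0 (mod 7), P does NOT lie on the curve.


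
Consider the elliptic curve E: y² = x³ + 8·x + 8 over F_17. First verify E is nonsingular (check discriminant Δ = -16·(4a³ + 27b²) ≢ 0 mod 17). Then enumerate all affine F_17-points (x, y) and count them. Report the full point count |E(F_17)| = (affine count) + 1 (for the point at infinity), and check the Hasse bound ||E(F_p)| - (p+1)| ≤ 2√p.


Affine points = {(0, 5), (0, 12), (1, 0), (2, 7), (2, 10), (3, 5), (3, 12), (4, 6), (4, 11), (6, 0), (7, 4), (7, 13), (10, 0), (11, 4), (11, 13), (12, 8), (12, 9), (14, 5), (14, 12), (15, 1), (15, 16), (16, 4), (16, 13)}; affine count = 23; |E(F_17)| = 24.

Discriminant check: Δ ∝ 4a³ + 27b² = 4·8³ + 27·8² = 4·512 + 27·64 ≡ 2 (mod 17). Nonzero ⇒ E is nonsingular.
For each x ∈ F_17, compute rhs = x³ + 8·x + 8 mod 17, then count y ∈ F_17 with y² ≡ rhs.
  x = 0: rhs = 8, matching y values: 5, 12 (2 points).
  x = 1: rhs = 0, matching y values: 0 (1 points).
  x = 2: rhs = 15, matching y values: 7, 10 (2 points).
  x = 3: rhs = 8, matching y values: 5, 12 (2 points).
  x = 4: rhs = 2, matching y values: 6, 11 (2 points).
  x = 5: rhs = 3, matching y values: none (0 points).
  x = 6: rhs = 0, matching y values: 0 (1 points).
  x = 7: rhs = 16, matching y values: 4, 13 (2 points).
  x = 8: rhs = 6, matching y values: none (0 points).
  x = 9: rhs = 10, matching y values: none (0 points).
  x = 10: rhs = 0, matching y values: 0 (1 points).
  x = 11: rhs = 16, matching y values: 4, 13 (2 points).
  x = 12: rhs = 13, matching y values: 8, 9 (2 points).
  x = 13: rhs = 14, matching y values: none (0 points).
  x = 14: rhs = 8, matching y values: 5, 12 (2 points).
  x = 15: rhs = 1, matching y values: 1, 16 (2 points).
  x = 16: rhs = 16, matching y values: 4, 13 (2 points).
Total affine count: 23.
Full point count |E(F_17)| = 23 + 1 = 24.
Hasse bound: |24 − (17+1)| = |6| = 6 ≤ 2√17 ≈ 8.2462 ✓.


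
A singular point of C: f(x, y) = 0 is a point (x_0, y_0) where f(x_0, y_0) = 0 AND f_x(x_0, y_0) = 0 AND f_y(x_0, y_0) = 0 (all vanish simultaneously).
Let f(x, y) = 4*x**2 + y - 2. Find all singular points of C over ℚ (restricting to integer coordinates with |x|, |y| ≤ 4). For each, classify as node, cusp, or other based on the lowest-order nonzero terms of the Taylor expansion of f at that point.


No singular points in the scanned grid; C is smooth there.

Compute partial derivatives:
  f_x = 8*x.
  f_y = 1.
f_y = 1 is a nonzero constant, so f_y never vanishes: no point (x, y) can satisfy f = f_x = f_y = 0. In particular no (x, y) ∈ {−4, ..., 4}² is singular; the curve is smooth.


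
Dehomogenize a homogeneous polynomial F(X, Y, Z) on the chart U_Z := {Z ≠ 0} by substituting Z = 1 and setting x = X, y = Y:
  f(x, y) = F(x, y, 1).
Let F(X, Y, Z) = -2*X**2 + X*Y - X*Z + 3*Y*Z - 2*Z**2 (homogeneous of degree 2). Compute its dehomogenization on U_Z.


f(x, y) = -2*x**2 + x*y - x + 3*y - 2

On U_Z we set Z = 1. Each monomial c·X^i·Y^j·Z^k in F becomes c·x^i·y^j·1^k = c·x^i·y^j.
Substituting Z = 1: F(X, Y, 1) = -2*x**2 + x*y - x + 3*y - 2.
Note: deg(f) ≤ deg(F) = 2; strict inequality happens when F is divisible by Z (lost terms).


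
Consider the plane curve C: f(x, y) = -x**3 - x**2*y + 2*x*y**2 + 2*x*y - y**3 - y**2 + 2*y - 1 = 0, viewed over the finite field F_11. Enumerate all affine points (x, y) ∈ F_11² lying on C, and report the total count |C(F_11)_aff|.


Affine F_11-points: {(0, 8), (1, 2), (1, 3), (1, 7), (3, 5), (6, 9), (7, 10), (8, 10), (9, 2), (10, 0), (10, 2), (10, 6)}; count = 12.

For each of the 121 pairs (x, y) ∈ F_11², evaluate f(x, y) mod 11. Record the zeros.
  x = 0: [0↦10, 1↦10, 2↦2, 3↦2, 4↦4, 5↦2, 6↦1, 7↦6, 8↦0, 9↦10, 10↦8]  zeros at y ∈ {8}
  x = 1: [0↦9, 1↦1, 2↦0, 3↦0, 4↦6, 5↦1, 6↦1, 7↦0, 8↦3, 9↦4, 10↦8]  zeros at y ∈ {2, 3, 7}
  x = 2: [0↦2, 1↦6, 2↦10, 3↦8, 4↦5, 5↦6, 6↦5, 7↦7, 8↦6, 9↦7, 10↦4]  zeros at y ∈ ∅
  x = 3: [0↦5, 1↦8, 2↦4, 3↦9, 4↦6, 5↦0, 6↦7, 7↦10, 8↦3, 9↦2, 10↦1]  zeros at y ∈ {5}
  x = 4: [0↦1, 1↦1, 2↦9, 3↦8, 4↦3, 5↦10, 6↦1, 7↦3, 8↦10, 9↦5, 10↦4]  zeros at y ∈ ∅
  x = 5: [0↦6, 1↦1, 2↦8, 3↦10, 4↦1, 5↦8, 6↦3, 7↦2, 8↦10, 9↦10, 10↦7]  zeros at y ∈ ∅
  x = 6: [0↦3, 1↦2, 2↦6, 3↦9, 4↦5, 5↦10, 6↦7, 7↦1, 8↦8, 9↦0, 10↦4]  zeros at y ∈ {9}
  x = 7: [0↦8, 1↦9, 2↦8, 3↦10, 4↦9, 5↦10, 6↦7, 7↦5, 8↦9, 9↦2, 10↦0]  zeros at y ∈ {10}
  x = 8: [0↦4, 1↦5, 2↦8, 3↦7, 4↦7, 5↦2, 6↦8, 7↦8, 8↦7, 9↦10, 10↦0]  zeros at y ∈ {10}
  x = 9: [0↦7, 1↦6, 2↦0, 3↦5, 4↦4, 5↦2, 6↦4, 7↦4, 8↦7, 9↦7, 10↦9]  zeros at y ∈ {2}
  x = 10: [0↦0, 1↦6, 2↦0, 3↦9, 4↦5, 5↦4, 6↦0, 7↦9, 8↦3, 9↦9, 10↦10]  zeros at y ∈ {0, 2, 6}
Collecting zeros: affine points = {(0, 8), (1, 2), (1, 3), (1, 7), (3, 5), (6, 9), (7, 10), (8, 10), (9, 2), (10, 0), (10, 2), (10, 6)}.
Total count |C(F_11)_aff| = 12.


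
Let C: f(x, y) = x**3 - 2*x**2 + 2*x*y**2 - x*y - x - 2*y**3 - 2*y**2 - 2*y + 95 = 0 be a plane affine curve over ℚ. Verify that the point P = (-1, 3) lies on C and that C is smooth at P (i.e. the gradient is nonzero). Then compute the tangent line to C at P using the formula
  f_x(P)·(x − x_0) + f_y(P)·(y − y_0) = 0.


Tangent line at P: 21*x - 79*y + 258 = 0.

Step 1: f(-1, 3) = 0, so P lies on C.
Step 2: partial derivatives
  f_x(x, y) = 3*x**2 - 4*x + 2*y**2 - y - 1, f_y(x, y) = 4*x*y - x - 6*y**2 - 4*y - 2.
  f_x(P) = 21, f_y(P) = -79 (gradient nonzero, so P is smooth).
Step 3: tangent line at P: 21·(x − -1) + -79·(y − 3) = 0.
Expanding: 21*x - 79*y + 258 = 0.


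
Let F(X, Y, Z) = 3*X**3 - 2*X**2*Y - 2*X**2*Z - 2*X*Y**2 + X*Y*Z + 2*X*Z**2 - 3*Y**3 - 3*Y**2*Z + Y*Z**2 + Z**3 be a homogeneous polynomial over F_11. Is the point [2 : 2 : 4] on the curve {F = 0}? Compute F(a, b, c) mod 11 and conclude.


F(2,2,4) ≡ 9 (mod 11); P is NOT on the curve.

Evaluate F(2, 2, 4) term-by-term (mod 11).
  3*X**3 ↦ 3·8·1·1 = 24
  -2*X**2*Y ↦ -2·4·2·1 = -16
  -2*X**2*Z ↦ -2·4·1·4 = -32
  -2*X*Y**2 ↦ -2·2·4·1 = -16
  X*Y*Z ↦ 1·2·2·4 = 16
  2*X*Z**2 ↦ 2·2·1·16 = 64
  -3*Y**3 ↦ -3·1·8·1 = -24
  -3*Y**2*Z ↦ -3·1·4·4 = -48
  Y*Z**2 ↦ 1·1·2·16 = 32
  Z**3 ↦ 1·1·1·64 = 64
Sum: F(2, 2, 4) = (24) + (-16) + (-32) + (-16) + (16) + (64) + (-24) + (-48) + (32) + (64) = 64.
Reducing mod 11: 64 ≡ 9 (mod 11).
Since F(a, b, c) ≡ 9 ≠ 0 (mod 11), P does NOT lie on the curve.


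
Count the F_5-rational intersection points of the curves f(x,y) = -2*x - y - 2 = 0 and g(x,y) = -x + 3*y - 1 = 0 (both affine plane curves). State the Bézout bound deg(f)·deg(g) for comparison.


Common zeros: {(4, 0)}; count = 1; Bézout bound = 1.

deg(f) = 1, deg(g) = 1, so Bézout bound = 1.
Scan x ∈ F_5. For each x, list the y ∈ F_5 with f(x, y) ≡ 0 and those with g(x, y) ≡ 0 (mod 5); the common zeros in that column are the intersection.
  x = 0: f ≡ 0 at y ∈ {3}; g ≡ 0 at y ∈ {2}; common: ∅.
  x = 1: f ≡ 0 at y ∈ {1}; g ≡ 0 at y ∈ {4}; common: ∅.
  x = 2: f ≡ 0 at y ∈ {4}; g ≡ 0 at y ∈ {1}; common: ∅.
  x = 3: f ≡ 0 at y ∈ {2}; g ≡ 0 at y ∈ {3}; common: ∅.
  x = 4: f ≡ 0 at y ∈ {0}; g ≡ 0 at y ∈ {0}; common: {0}.
Collecting: common zeros = {(4, 0)}, so the count is 1.
Comparison with the Bézout bound: 1 ≤ 1 = deg(f)·deg(g), as expected for curves with no common component (the bound is attained).


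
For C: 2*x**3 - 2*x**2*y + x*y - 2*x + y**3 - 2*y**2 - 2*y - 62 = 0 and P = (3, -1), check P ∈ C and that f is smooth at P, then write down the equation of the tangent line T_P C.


Tangent line at P: 63*x - 10*y - 199 = 0.

Step 1: f(3, -1) = 0, so P lies on C.
Step 2: partial derivatives
  f_x(x, y) = 6*x**2 - 4*x*y + y - 2, f_y(x, y) = -2*x**2 + x + 3*y**2 - 4*y - 2.
  f_x(P) = 63, f_y(P) = -10 (gradient nonzero, so P is smooth).
Step 3: tangent line at P: 63·(x − 3) + -10·(y − -1) = 0.
Expanding: 63*x - 10*y - 199 = 0.


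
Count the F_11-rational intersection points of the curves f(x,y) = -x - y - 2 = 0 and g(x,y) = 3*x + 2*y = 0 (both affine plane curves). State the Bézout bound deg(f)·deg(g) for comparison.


Common zeros: {(4, 5)}; count = 1; Bézout bound = 1.

deg(f) = 1, deg(g) = 1, so Bézout bound = 1.
Scan x ∈ F_11. For each x, list the y ∈ F_11 with f(x, y) ≡ 0 and those with g(x, y) ≡ 0 (mod 11); the common zeros in that column are the intersection.
  x = 0: f ≡ 0 at y ∈ {9}; g ≡ 0 at y ∈ {0}; common: ∅.
  x = 1: f ≡ 0 at y ∈ {8}; g ≡ 0 at y ∈ {4}; common: ∅.
  x = 2: f ≡ 0 at y ∈ {7}; g ≡ 0 at y ∈ {8}; common: ∅.
  x = 3: f ≡ 0 at y ∈ {6}; g ≡ 0 at y ∈ {1}; common: ∅.
  x = 4: f ≡ 0 at y ∈ {5}; g ≡ 0 at y ∈ {5}; common: {5}.
  x = 5: f ≡ 0 at y ∈ {4}; g ≡ 0 at y ∈ {9}; common: ∅.
  x = 6: f ≡ 0 at y ∈ {3}; g ≡ 0 at y ∈ {2}; common: ∅.
  x = 7: f ≡ 0 at y ∈ {2}; g ≡ 0 at y ∈ {6}; common: ∅.
  x = 8: f ≡ 0 at y ∈ {1}; g ≡ 0 at y ∈ {10}; common: ∅.
  x = 9: f ≡ 0 at y ∈ {0}; g ≡ 0 at y ∈ {3}; common: ∅.
  x = 10: f ≡ 0 at y ∈ {10}; g ≡ 0 at y ∈ {7}; common: ∅.
Collecting: common zeros = {(4, 5)}, so the count is 1.
Comparison with the Bézout bound: 1 ≤ 1 = deg(f)·deg(g), as expected for curves with no common component (the bound is attained).


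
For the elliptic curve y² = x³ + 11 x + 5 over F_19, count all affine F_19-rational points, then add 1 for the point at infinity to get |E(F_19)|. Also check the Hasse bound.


Affine points = {(0, 9), (0, 10), (1, 6), (1, 13), (2, 4), (2, 15), (7, 8), (7, 11), (8, 4), (8, 15), (9, 4), (9, 15), (15, 7), (15, 12)}; affine count = 14; |E(F_19)| = 15.

Discriminant check: Δ ∝ 4a³ + 27b² = 4·11³ + 27·5² = 4·1331 + 27·25 ≡ 14 (mod 19). Nonzero ⇒ E is nonsingular.
For each x ∈ F_19, compute rhs = x³ + 11·x + 5 mod 19, then count y ∈ F_19 with y² ≡ rhs.
  x = 0: rhs = 5, matching y values: 9, 10 (2 points).
  x = 1: rhs = 17, matching y values: 6, 13 (2 points).
  x = 2: rhs = 16, matching y values: 4, 15 (2 points).
  x = 3: rhs = 8, matching y values: none (0 points).
  x = 4: rhs = 18, matching y values: none (0 points).
  x = 5: rhs = 14, matching y values: none (0 points).
  x = 6: rhs = 2, matching y values: none (0 points).
  x = 7: rhs = 7, matching y values: 8, 11 (2 points).
  x = 8: rhs = 16, matching y values: 4, 15 (2 points).
  x = 9: rhs = 16, matching y values: 4, 15 (2 points).
  x = 10: rhs = 13, matching y values: none (0 points).
  x = 11: rhs = 13, matching y values: none (0 points).
  x = 12: rhs = 3, matching y values: none (0 points).
  x = 13: rhs = 8, matching y values: none (0 points).
  x = 14: rhs = 15, matching y values: none (0 points).
  x = 15: rhs = 11, matching y values: 7, 12 (2 points).
  x = 16: rhs = 2, matching y values: none (0 points).
  x = 17: rhs = 13, matching y values: none (0 points).
  x = 18: rhs = 12, matching y values: none (0 points).
Total affine count: 14.
Full point count |E(F_19)| = 14 + 1 = 15.
Hasse bound: |15 − (19+1)| = |-5| = 5 ≤ 2√19 ≈ 8.7178 ✓.


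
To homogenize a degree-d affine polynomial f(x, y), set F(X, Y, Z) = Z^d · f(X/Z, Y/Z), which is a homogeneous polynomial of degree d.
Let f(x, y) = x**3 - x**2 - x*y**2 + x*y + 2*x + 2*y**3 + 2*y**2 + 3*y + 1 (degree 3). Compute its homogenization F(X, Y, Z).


F(X, Y, Z) = X**3 - X**2*Z - X*Y**2 + X*Y*Z + 2*X*Z**2 + 2*Y**3 + 2*Y**2*Z + 3*Y*Z**2 + Z**3

deg(f) = 3.
Substitute x = X/Z, y = Y/Z into f, then multiply by Z^3.
  monomial 1·x^3·y^0 ↦ 1·X^3·Y^0·Z^0.
  monomial -1·x^2·y^0 ↦ -1·X^2·Y^0·Z^1.
  monomial -1·x^1·y^2 ↦ -1·X^1·Y^2·Z^0.
  monomial 1·x^1·y^1 ↦ 1·X^1·Y^1·Z^1.
  monomial 2·x^1·y^0 ↦ 2·X^1·Y^0·Z^2.
  monomial 2·x^0·y^3 ↦ 2·X^0·Y^3·Z^0.
  monomial 2·x^0·y^2 ↦ 2·X^0·Y^2·Z^1.
  monomial 3·x^0·y^1 ↦ 3·X^0·Y^1·Z^2.
  monomial 1·x^0·y^0 ↦ 1·X^0·Y^0·Z^3.
Collecting: F(X, Y, Z) = X**3 - X**2*Z - X*Y**2 + X*Y*Z + 2*X*Z**2 + 2*Y**3 + 2*Y**2*Z + 3*Y*Z**2 + Z**3.


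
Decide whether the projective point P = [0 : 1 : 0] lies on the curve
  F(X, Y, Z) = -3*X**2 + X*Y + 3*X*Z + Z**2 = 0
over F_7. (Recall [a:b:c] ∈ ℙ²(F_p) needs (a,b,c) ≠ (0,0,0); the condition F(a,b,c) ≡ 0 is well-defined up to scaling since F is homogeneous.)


F(0,1,0) ≡ 0 (mod 7); P is on the curve.

Evaluate F(0, 1, 0) term-by-term (mod 7).
  -3*X**2 ↦ -3·0·1·1 = 0
  X*Y ↦ 1·0·1·1 = 0
  3*X*Z ↦ 3·0·1·0 = 0
  Z**2 ↦ 1·1·1·0 = 0
Sum: F(0, 1, 0) = (0) + (0) + (0) + (0) = 0.
Reducing mod 7: 0 ≡ 0 (mod 7).
Since F(a, b, c) ≡ 0 (mod 7), P lies on the curve.


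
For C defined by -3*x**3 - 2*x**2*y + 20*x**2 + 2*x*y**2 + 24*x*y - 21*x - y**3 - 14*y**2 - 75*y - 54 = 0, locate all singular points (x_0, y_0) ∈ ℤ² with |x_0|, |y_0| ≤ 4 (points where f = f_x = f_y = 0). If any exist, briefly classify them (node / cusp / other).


Singular points: {(3, -3)}; classification: node.

Compute partial derivatives:
  f_x = -9*x**2 - 4*x*y + 40*x + 2*y**2 + 24*y - 21.
  f_y = -2*x**2 + 4*x*y + 24*x - 3*y**2 - 28*y - 75.
Scan x_0 ∈ {−4, ..., 4}. For each x_0, f_y(x_0, y) is a polynomial in y; find its integer roots y ∈ {−4, ..., 4}, then test f_x and f at those candidates.
  x = -4: f_y(-4, y) = -3*y**2 - 44*y - 203; no integer root y with |y| ≤ 4.
  x = -3: f_y(-3, y) = -3*y**2 - 40*y - 165; no integer root y with |y| ≤ 4.
  x = -2: f_y(-2, y) = -3*y**2 - 36*y - 131; no integer root y with |y| ≤ 4.
  x = -1: f_y(-1, y) = -3*y**2 - 32*y - 101; no integer root y with |y| ≤ 4.
  x = 0: f_y(0, y) = -3*y**2 - 28*y - 75; no integer root y with |y| ≤ 4.
  x = 1: f_y(1, y) = -3*y**2 - 24*y - 53; no integer root y with |y| ≤ 4.
  x = 2: f_y(2, y) = -3*y**2 - 20*y - 35; no integer root y with |y| ≤ 4.
  x = 3: f_y(3, y) = -3*y**2 - 16*y - 21; vanishes at y ∈ {-3}. (3, -3): f_x = 0, f = 0 — SINGULAR.
  x = 4: f_y(4, y) = -3*y**2 - 12*y - 11; no integer root y with |y| ≤ 4.
Only singular point on the grid: (3, -3).
Classify: substitute x = 3 + u, y = -3 + v and expand: f = -3*u**3 - 2*u**2*v - u**2 + 2*u*v**2 - v**3 + v**2.
No constant or linear terms (consistent with a singular point). Quadratic part: -u**2 + v**2. Cubic part: -3*u**3 - 2*u**2*v + 2*u*v**2 - v**3.
The quadratic part v**2 - u**2 = (v − u)(v + u) splits into two distinct linear factors, so there are two distinct tangent lines y − -3 = ±(x − 3) — this is a node (ordinary double point).
Classification: node.


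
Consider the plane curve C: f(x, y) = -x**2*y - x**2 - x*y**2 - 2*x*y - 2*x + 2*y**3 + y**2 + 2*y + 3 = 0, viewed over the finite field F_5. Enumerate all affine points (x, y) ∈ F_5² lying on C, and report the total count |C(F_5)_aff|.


Affine F_5-points: {(0, 4), (1, 0), (2, 0), (2, 1), (2, 2), (3, 1), (3, 2), (3, 3), (4, 3)}; count = 9.

For each of the 25 pairs (x, y) ∈ F_5², evaluate f(x, y) mod 5. Record the zeros.
  x = 0: [0↦3, 1↦3, 2↦2, 3↦2, 4↦0]  zeros at y ∈ {4}
  x = 1: [0↦0, 1↦1, 2↦4, 3↦1, 4↦4]  zeros at y ∈ {0}
  x = 2: [0↦0, 1↦0, 2↦0, 3↦2, 4↦3]  zeros at y ∈ {0, 1, 2}
  x = 3: [0↦3, 1↦0, 2↦0, 3↦0, 4↦2]  zeros at y ∈ {1, 2, 3}
  x = 4: [0↦4, 1↦1, 2↦4, 3↦0, 4↦1]  zeros at y ∈ {3}
Collecting zeros: affine points = {(0, 4), (1, 0), (2, 0), (2, 1), (2, 2), (3, 1), (3, 2), (3, 3), (4, 3)}.
Total count |C(F_5)_aff| = 9.


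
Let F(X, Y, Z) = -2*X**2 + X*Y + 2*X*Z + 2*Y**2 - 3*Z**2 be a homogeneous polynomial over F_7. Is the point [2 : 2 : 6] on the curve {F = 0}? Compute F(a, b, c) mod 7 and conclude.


F(2,2,6) ≡ 4 (mod 7); P is NOT on the curve.

Evaluate F(2, 2, 6) term-by-term (mod 7).
  -2*X**2 ↦ -2·4·1·1 = -8
  X*Y ↦ 1·2·2·1 = 4
  2*X*Z ↦ 2·2·1·6 = 24
  2*Y**2 ↦ 2·1·4·1 = 8
  -3*Z**2 ↦ -3·1·1·36 = -108
Sum: F(2, 2, 6) = (-8) + (4) + (24) + (8) + (-108) = -80.
Reducing mod 7: -80 ≡ 4 (mod 7).
Since F(a, b, c) ≡ 4 ≠ 0 (mod 7), P does NOT lie on the curve.


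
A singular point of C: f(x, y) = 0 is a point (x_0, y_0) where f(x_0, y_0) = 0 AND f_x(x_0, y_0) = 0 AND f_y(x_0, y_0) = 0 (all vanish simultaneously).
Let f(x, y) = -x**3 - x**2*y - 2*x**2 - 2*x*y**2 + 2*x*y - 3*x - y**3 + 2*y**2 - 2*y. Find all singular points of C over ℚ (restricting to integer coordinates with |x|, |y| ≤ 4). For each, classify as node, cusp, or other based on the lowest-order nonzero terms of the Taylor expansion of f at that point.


Singular points: {(-1, 1)}; classification: cusp.

Compute partial derivatives:
  f_x = -3*x**2 - 2*x*y - 4*x - 2*y**2 + 2*y - 3.
  f_y = -x**2 - 4*x*y + 2*x - 3*y**2 + 4*y - 2.
Scan x_0 ∈ {−4, ..., 4}. For each x_0, f_y(x_0, y) is a polynomial in y; find its integer roots y ∈ {−4, ..., 4}, then test f_x and f at those candidates.
  x = -4: f_y(-4, y) = -3*y**2 + 20*y - 26; no integer root y with |y| ≤ 4.
  x = -3: f_y(-3, y) = -3*y**2 + 16*y - 17; no integer root y with |y| ≤ 4.
  x = -2: f_y(-2, y) = -3*y**2 + 12*y - 10; no integer root y with |y| ≤ 4.
  x = -1: f_y(-1, y) = -3*y**2 + 8*y - 5; vanishes at y ∈ {1}. (-1, 1): f_x = 0, f = 0 — SINGULAR.
  x = 0: f_y(0, y) = -3*y**2 + 4*y - 2; no integer root y with |y| ≤ 4.
  x = 1: f_y(1, y) = -3*y**2 - 1; no integer root y with |y| ≤ 4.
  x = 2: f_y(2, y) = -3*y**2 - 4*y - 2; no integer root y with |y| ≤ 4.
  x = 3: f_y(3, y) = -3*y**2 - 8*y - 5; vanishes at y ∈ {-1}. (3, -1): f_x = -40 ≠ 0.
  x = 4: f_y(4, y) = -3*y**2 - 12*y - 10; no integer root y with |y| ≤ 4.
Only singular point on the grid: (-1, 1).
Classify: substitute x = -1 + u, y = 1 + v and expand: f = -u**3 - u**2*v - 2*u*v**2 - v**3 + v**2.
No constant or linear terms (consistent with a singular point). Quadratic part: v**2. Cubic part: -u**3 - u**2*v - 2*u*v**2 - v**3.
The quadratic part v**2 is a perfect square, so there is a single (double) tangent line v = 0, i.e. y = 1. Restricting the cubic part to that line (v = 0) leaves -u**3 ≠ 0, so f is not divisible by v and the branch is v² ≈ u**3 to lowest order — this is a cusp.
Classification: cusp.


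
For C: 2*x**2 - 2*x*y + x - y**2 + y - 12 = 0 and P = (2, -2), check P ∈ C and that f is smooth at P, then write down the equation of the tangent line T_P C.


Tangent line at P: 13*x + y - 24 = 0.

Step 1: f(2, -2) = 0, so P lies on C.
Step 2: partial derivatives
  f_x(x, y) = 4*x - 2*y + 1, f_y(x, y) = -2*x - 2*y + 1.
  f_x(P) = 13, f_y(P) = 1 (gradient nonzero, so P is smooth).
Step 3: tangent line at P: 13·(x − 2) + 1·(y − -2) = 0.
Expanding: 13*x + y - 24 = 0.


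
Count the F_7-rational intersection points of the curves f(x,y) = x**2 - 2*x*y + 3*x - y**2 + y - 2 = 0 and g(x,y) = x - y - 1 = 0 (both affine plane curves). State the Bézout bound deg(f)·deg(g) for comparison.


Common zeros: {(5, 4), (6, 5)}; count = 2; Bézout bound = 2.

deg(f) = 2, deg(g) = 1, so Bézout bound = 2.
Scan x ∈ F_7. For each x, list the y ∈ F_7 with f(x, y) ≡ 0 and those with g(x, y) ≡ 0 (mod 7); the common zeros in that column are the intersection.
  x = 0: f ≡ 0 at y ∈ {4}; g ≡ 0 at y ∈ {6}; common: ∅.
  x = 1: f ≡ 0 at y ∈ {1, 5}; g ≡ 0 at y ∈ {0}; common: ∅.
  x = 2: f ≡ 0 at y ∈ ∅; g ≡ 0 at y ∈ {1}; common: ∅.
  x = 3: f ≡ 0 at y ∈ ∅; g ≡ 0 at y ∈ {2}; common: ∅.
  x = 4: f ≡ 0 at y ∈ ∅; g ≡ 0 at y ∈ {3}; common: ∅.
  x = 5: f ≡ 0 at y ∈ {1, 4}; g ≡ 0 at y ∈ {4}; common: {4}.
  x = 6: f ≡ 0 at y ∈ {5}; g ≡ 0 at y ∈ {5}; common: {5}.
Collecting: common zeros = {(5, 4), (6, 5)}, so the count is 2.
Comparison with the Bézout bound: 2 ≤ 2 = deg(f)·deg(g), as expected for curves with no common component (the bound is attained).


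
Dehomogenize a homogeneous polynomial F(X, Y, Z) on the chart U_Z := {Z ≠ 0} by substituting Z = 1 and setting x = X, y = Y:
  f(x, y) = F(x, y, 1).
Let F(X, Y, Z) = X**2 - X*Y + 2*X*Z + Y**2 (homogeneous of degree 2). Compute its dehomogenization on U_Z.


f(x, y) = x**2 - x*y + 2*x + y**2

On U_Z we set Z = 1. Each monomial c·X^i·Y^j·Z^k in F becomes c·x^i·y^j·1^k = c·x^i·y^j.
Substituting Z = 1: F(X, Y, 1) = x**2 - x*y + 2*x + y**2.
Note: deg(f) ≤ deg(F) = 2; strict inequality happens when F is divisible by Z (lost terms).


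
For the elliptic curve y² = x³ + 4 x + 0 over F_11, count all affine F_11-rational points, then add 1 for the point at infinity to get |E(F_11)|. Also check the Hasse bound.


Affine points = {(0, 0), (1, 4), (1, 7), (2, 4), (2, 7), (4, 5), (4, 6), (6, 3), (6, 8), (8, 4), (8, 7)}; affine count = 11; |E(F_11)| = 12.

Discriminant check: Δ ∝ 4a³ + 27b² = 4·4³ + 27·0² = 4·64 + 27·0 ≡ 3 (mod 11). Nonzero ⇒ E is nonsingular.
For each x ∈ F_11, compute rhs = x³ + 4·x + 0 mod 11, then count y ∈ F_11 with y² ≡ rhs.
  x = 0: rhs = 0, matching y values: 0 (1 points).
  x = 1: rhs = 5, matching y values: 4, 7 (2 points).
  x = 2: rhs = 5, matching y values: 4, 7 (2 points).
  x = 3: rhs = 6, matching y values: none (0 points).
  x = 4: rhs = 3, matching y values: 5, 6 (2 points).
  x = 5: rhs = 2, matching y values: none (0 points).
  x = 6: rhs = 9, matching y values: 3, 8 (2 points).
  x = 7: rhs = 8, matching y values: none (0 points).
  x = 8: rhs = 5, matching y values: 4, 7 (2 points).
  x = 9: rhs = 6, matching y values: none (0 points).
  x = 10: rhs = 6, matching y values: none (0 points).
Total affine count: 11.
Full point count |E(F_11)| = 11 + 1 = 12.
Hasse bound: |12 − (11+1)| = |0| = 0 ≤ 2√11 ≈ 6.6332 ✓.


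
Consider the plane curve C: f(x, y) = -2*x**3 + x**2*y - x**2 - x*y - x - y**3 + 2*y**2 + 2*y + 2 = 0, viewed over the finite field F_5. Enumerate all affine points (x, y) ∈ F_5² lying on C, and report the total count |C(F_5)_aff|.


Affine F_5-points: {(0, 1), (1, 3), (2, 0), (2, 1), (3, 1)}; count = 5.

For each of the 25 pairs (x, y) ∈ F_5², evaluate f(x, y) mod 5. Record the zeros.
  x = 0: [0↦2, 1↦0, 2↦1, 3↦4, 4↦3]  zeros at y ∈ {1}
  x = 1: [0↦3, 1↦1, 2↦2, 3↦0, 4↦4]  zeros at y ∈ {3}
  x = 2: [0↦0, 1↦0, 2↦3, 3↦3, 4↦4]  zeros at y ∈ {0, 1}
  x = 3: [0↦1, 1↦0, 2↦2, 3↦1, 4↦1]  zeros at y ∈ {1}
  x = 4: [0↦4, 1↦4, 2↦2, 3↦2, 4↦3]  zeros at y ∈ ∅
Collecting zeros: affine points = {(0, 1), (1, 3), (2, 0), (2, 1), (3, 1)}.
Total count |C(F_5)_aff| = 5.


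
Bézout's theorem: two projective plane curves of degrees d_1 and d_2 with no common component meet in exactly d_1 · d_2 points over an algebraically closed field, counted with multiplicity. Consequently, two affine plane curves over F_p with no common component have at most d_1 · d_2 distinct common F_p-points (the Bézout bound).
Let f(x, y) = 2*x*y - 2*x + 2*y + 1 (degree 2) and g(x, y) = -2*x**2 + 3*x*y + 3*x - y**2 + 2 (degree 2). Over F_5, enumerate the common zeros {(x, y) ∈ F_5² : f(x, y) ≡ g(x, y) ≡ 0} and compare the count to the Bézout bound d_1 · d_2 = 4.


Common zeros: ∅; count = 0; Bézout bound = 4.

deg(f) = 2, deg(g) = 2, so Bézout bound = 4.
Scan x ∈ F_5. For each x, list the y ∈ F_5 with f(x, y) ≡ 0 and those with g(x, y) ≡ 0 (mod 5); the common zeros in that column are the intersection.
  x = 0: f ≡ 0 at y ∈ {2}; g ≡ 0 at y ∈ ∅; common: ∅.
  x = 1: f ≡ 0 at y ∈ {4}; g ≡ 0 at y ∈ {1, 2}; common: ∅.
  x = 2: f ≡ 0 at y ∈ {3}; g ≡ 0 at y ∈ {0, 1}; common: ∅.
  x = 3: f ≡ 0 at y ∈ {0}; g ≡ 0 at y ∈ ∅; common: ∅.
  x = 4: f ≡ 0 at y ∈ ∅; g ≡ 0 at y ∈ ∅; common: ∅.
Collecting: common zeros = ∅, so the count is 0.
Comparison with the Bézout bound: 0 ≤ 4 = deg(f)·deg(g), as expected for curves with no common component (the affine F_5-count falls short of the bound because intersections may lie at infinity, over extension fields, or carry multiplicity).


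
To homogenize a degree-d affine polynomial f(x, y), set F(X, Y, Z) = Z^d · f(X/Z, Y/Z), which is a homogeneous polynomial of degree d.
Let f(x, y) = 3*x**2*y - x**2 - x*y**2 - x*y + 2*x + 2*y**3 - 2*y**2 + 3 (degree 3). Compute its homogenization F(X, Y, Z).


F(X, Y, Z) = 3*X**2*Y - X**2*Z - X*Y**2 - X*Y*Z + 2*X*Z**2 + 2*Y**3 - 2*Y**2*Z + 3*Z**3

deg(f) = 3.
Substitute x = X/Z, y = Y/Z into f, then multiply by Z^3.
  monomial 3·x^2·y^1 ↦ 3·X^2·Y^1·Z^0.
  monomial -1·x^2·y^0 ↦ -1·X^2·Y^0·Z^1.
  monomial -1·x^1·y^2 ↦ -1·X^1·Y^2·Z^0.
  monomial -1·x^1·y^1 ↦ -1·X^1·Y^1·Z^1.
  monomial 2·x^1·y^0 ↦ 2·X^1·Y^0·Z^2.
  monomial 2·x^0·y^3 ↦ 2·X^0·Y^3·Z^0.
  monomial -2·x^0·y^2 ↦ -2·X^0·Y^2·Z^1.
  monomial 3·x^0·y^0 ↦ 3·X^0·Y^0·Z^3.
Collecting: F(X, Y, Z) = 3*X**2*Y - X**2*Z - X*Y**2 - X*Y*Z + 2*X*Z**2 + 2*Y**3 - 2*Y**2*Z + 3*Z**3.
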